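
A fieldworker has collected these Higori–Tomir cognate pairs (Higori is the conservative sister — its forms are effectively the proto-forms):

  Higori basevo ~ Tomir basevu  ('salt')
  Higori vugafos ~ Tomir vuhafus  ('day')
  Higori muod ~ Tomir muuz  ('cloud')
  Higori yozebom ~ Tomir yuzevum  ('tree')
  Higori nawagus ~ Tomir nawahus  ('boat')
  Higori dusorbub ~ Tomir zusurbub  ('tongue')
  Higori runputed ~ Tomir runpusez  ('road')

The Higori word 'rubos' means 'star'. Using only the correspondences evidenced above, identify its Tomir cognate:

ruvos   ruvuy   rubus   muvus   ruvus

ruvus

yozebom ~ yuzevum — Higori b corresponds to Tomir v between vowels (before a back vowel).
vugafos ~ vuhafus, yozebom ~ yuzevum — Higori o corresponds to Tomir u after a consonant, before a consonant other than r, m, n, p, b, f, v.
Applying these to Higori 'rubos':
  rubos → ruvos   (b→v between vowels (before a back vowel))
  ruvos → ruvus   (o→u after a consonant, before a consonant other than r, m, n, p, b, f, v)
So the Tomir cognate is 'ruvus'.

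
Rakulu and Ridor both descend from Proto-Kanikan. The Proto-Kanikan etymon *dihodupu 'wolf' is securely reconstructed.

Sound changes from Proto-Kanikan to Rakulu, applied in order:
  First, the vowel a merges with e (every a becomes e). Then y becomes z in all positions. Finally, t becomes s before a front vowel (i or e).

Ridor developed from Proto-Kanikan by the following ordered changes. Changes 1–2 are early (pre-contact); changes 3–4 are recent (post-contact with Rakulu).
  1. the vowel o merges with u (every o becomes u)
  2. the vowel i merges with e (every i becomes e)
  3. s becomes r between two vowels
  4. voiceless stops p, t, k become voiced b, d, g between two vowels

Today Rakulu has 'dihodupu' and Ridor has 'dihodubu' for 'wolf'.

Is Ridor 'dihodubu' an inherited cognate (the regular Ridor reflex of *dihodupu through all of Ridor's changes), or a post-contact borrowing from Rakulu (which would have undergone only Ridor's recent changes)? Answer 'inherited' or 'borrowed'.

borrowed

If inherited, *dihodupu would pass through all of Ridor's changes:
Ridor: *dihodupu > dihudupu > dehudupu > dehudubu  (by vowel merger, vowel merger, intervocalic voicing)
If borrowed from Rakulu 'dihodupu' after the early changes, it would undergo only the recent ones:
  rule 3 (rhotacism): no change (dihodupu)
  rule 4 (intervocalic voicing): dihodupu → dihodubu
  ⇒ as a loan: dihodubu
Ridor 'dihodubu' matches the loan outcome 'dihodubu', not the inherited 'dehudubu' — it skipped the early Ridor changes, so it was borrowed from Rakulu.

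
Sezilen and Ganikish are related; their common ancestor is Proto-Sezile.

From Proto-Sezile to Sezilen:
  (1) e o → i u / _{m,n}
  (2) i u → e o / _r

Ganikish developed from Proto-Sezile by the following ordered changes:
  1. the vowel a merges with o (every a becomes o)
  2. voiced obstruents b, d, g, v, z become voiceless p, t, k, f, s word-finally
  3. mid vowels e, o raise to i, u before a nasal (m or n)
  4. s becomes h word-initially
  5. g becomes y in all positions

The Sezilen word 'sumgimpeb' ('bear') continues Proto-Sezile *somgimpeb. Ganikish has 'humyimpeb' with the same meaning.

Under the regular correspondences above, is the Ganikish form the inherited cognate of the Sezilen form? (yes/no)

no

Derive the expected Ganikish reflex of *somgimpeb:
Ganikish: *somgimpeb
  somgimpeb (rule 1 does not apply)
  somgimpeb → somgimpep   [final devoicing]
  somgimpep → sumgimpep   [pre-nasal raising]
  sumgimpep → humgimpep   [debuccalisation]
  humgimpep → humyimpep   [unconditioned shift]
  giving Ganikish humyimpep.
The regular Ganikish reflex would be 'humyimpep', but the attested form is 'humyimpeb'. The correspondence is irregular, so they are not cognates (the Ganikish form has a different source).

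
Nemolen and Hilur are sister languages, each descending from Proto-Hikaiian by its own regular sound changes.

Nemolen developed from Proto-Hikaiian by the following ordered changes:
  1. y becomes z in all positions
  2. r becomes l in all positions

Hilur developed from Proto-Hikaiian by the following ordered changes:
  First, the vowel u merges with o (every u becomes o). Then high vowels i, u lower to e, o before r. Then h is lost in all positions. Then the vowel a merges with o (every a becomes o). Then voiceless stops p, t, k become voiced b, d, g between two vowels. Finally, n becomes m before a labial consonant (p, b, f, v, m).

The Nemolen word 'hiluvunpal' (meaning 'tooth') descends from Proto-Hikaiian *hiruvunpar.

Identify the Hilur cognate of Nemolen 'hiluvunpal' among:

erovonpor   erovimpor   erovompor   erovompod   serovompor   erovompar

erovompor

Hilur: *hiruvunpar
  hiruvunpar → hirovonpar   [vowel merger]
  hirovonpar → herovonpar   [pre-rhotic lowering]
  herovonpar → erovonpar   [h-loss]
  erovonpar → erovonpor   [vowel merger]
  erovonpor (rule 5 does not apply)
  erovonpor → erovompor   [nasal place assimilation]
  giving Hilur erovompor.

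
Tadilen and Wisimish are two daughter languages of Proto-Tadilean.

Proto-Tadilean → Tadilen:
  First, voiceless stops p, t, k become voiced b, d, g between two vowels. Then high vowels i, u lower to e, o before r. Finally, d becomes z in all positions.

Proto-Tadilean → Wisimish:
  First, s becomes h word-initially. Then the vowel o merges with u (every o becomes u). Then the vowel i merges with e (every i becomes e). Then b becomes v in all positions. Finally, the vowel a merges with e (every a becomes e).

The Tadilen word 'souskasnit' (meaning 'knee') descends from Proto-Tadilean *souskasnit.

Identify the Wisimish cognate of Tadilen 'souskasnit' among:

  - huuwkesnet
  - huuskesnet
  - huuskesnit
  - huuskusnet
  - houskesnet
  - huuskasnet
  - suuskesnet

huuskesnet

Wisimish: *souskasnit
  souskasnit → houskasnit   [debuccalisation]
  houskasnit → huuskasnit   [vowel merger]
  huuskasnit → huuskasnet   [vowel merger]
  huuskasnet (rule 4 does not apply)
  huuskasnet → huuskesnet   [vowel merger]
  giving Wisimish huuskesnet.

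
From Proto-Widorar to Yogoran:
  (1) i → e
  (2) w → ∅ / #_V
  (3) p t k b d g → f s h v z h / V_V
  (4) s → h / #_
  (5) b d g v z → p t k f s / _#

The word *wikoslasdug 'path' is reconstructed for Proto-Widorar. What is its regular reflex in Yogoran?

Yogoran: *wikoslasdug
  wikoslasdug → wekoslasdug   [vowel merger]
  wekoslasdug → ekoslasdug   [glide loss]
  ekoslasdug → ehoslasdug   [intervocalic lenition]
  ehoslasdug (rule 4 does not apply)
  ehoslasdug → ehoslasduk   [final devoicing]
  giving Yogoran ehoslasduk.

ehoslasduk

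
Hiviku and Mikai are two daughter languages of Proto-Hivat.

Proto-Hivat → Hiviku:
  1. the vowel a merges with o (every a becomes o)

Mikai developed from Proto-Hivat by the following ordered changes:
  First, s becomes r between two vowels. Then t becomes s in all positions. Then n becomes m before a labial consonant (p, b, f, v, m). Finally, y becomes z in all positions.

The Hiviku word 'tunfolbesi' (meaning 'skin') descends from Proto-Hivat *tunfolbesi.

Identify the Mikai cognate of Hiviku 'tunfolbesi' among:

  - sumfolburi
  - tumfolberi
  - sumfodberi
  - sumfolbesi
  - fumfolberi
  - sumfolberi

sumfolberi

Mikai: *tunfolbesi
  tunfolbesi → tunfolberi   [rhotacism]
  tunfolberi → sunfolberi   [unconditioned shift]
  sunfolberi → sumfolberi   [nasal place assimilation]
  sumfolberi (rule 4 does not apply)
  giving Mikai sumfolberi.
Only 'sumfolberi' matches the regular Mikai development of *tunfolbesi.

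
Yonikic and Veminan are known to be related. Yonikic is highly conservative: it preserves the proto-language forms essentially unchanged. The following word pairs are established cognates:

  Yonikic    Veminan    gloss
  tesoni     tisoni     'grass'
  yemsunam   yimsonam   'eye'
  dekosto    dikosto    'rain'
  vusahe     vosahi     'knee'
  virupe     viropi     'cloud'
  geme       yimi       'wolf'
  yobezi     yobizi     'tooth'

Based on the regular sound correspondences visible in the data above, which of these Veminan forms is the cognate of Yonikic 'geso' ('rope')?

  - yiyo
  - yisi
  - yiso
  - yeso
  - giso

yiso

geme ~ yimi — Yonikic g corresponds to Veminan y word-initially before a front vowel.
tesoni ~ tisoni, dekosto ~ dikosto — Yonikic e corresponds to Veminan i after a consonant, before a consonant other than r, m, n, p, b, f, v.
Applying these to Yonikic 'geso':
  geso → yeso   (g→y word-initially before a front vowel)
  yeso → yiso   (e→i after a consonant, before a consonant other than r, m, n, p, b, f, v)
So the Veminan cognate is 'yiso'.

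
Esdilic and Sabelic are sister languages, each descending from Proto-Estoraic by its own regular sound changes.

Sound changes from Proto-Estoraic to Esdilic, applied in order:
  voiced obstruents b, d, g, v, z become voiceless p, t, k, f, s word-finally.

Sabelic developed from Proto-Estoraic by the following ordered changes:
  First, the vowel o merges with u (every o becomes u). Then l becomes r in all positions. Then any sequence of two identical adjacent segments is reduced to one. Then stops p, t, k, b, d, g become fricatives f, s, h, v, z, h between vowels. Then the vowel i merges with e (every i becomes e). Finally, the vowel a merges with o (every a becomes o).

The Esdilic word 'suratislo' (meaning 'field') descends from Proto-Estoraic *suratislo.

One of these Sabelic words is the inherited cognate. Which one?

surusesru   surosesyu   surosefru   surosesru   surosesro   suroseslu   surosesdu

surosesru

Sabelic: *suratislo > suratislu > suratisru > surasisru > surasesru > surosesru  (by vowel merger, unconditioned shift, intervocalic lenition, vowel merger, vowel merger)
Only 'surosesru' matches the regular Sabelic development of *suratislo.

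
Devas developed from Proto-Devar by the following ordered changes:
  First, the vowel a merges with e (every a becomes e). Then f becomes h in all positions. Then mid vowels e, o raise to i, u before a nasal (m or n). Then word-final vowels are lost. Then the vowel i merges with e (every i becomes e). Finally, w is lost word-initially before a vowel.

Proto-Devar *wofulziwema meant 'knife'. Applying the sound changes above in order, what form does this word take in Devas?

Devas: start from *wofulziwema.
  rule 1 (vowel merger): wofulziwema → wofulziweme
  rule 2 (unconditioned shift): wofulziweme → wohulziweme
  rule 3 (pre-nasal raising): wohulziweme → wohulziwime
  rule 4 (apocope): wohulziwime → wohulziwim
  rule 5 (vowel merger): wohulziwim → wohulzewem
  rule 6 (glide loss): wohulzewem → ohulzewem
  ⇒ Devas ohulzewem

ohulzewem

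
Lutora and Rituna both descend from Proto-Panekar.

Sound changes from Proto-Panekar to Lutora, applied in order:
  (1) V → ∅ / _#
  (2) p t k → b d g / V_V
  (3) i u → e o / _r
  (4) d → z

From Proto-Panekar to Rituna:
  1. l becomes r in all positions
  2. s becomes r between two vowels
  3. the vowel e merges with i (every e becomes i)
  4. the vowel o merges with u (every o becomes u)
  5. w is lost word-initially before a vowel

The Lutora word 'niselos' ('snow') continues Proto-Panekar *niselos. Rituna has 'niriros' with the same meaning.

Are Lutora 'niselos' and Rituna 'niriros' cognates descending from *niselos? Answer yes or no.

Derive the expected Rituna reflex of *niselos:
Rituna: *niselos
  niselos → niseros   [unconditioned shift]
  niseros → nireros   [rhotacism]
  nireros → niriros   [vowel merger]
  niriros → nirirus   [vowel merger]
  nirirus (rule 5 does not apply)
  giving Rituna nirirus.
The regular Rituna reflex would be 'nirirus', but the attested form is 'niriros'. The correspondence is irregular, so they are not cognates (the Rituna form has a different source).

no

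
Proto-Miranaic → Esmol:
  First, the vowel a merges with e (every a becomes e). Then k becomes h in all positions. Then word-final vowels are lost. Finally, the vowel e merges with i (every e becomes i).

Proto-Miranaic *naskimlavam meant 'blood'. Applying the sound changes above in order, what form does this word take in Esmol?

nishimlivim

Esmol: *naskimlavam > neskimlevem > neshimlevem > nishimlivim  (by vowel merger, unconditioned shift, vowel merger)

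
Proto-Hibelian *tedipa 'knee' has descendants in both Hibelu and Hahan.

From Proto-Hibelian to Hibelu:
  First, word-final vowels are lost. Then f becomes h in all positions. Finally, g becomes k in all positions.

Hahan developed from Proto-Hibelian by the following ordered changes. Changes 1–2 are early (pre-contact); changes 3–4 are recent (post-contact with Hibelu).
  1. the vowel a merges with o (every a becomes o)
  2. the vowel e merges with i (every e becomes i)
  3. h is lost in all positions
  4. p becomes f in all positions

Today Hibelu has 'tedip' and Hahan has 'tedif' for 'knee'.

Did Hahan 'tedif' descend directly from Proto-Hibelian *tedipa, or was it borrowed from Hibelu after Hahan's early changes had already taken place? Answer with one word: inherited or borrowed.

If inherited, *tedipa would pass through all of Hahan's changes:
Hahan: *tedipa > tedipo > tidipo > tidifo  (by vowel merger, vowel merger, unconditioned shift)
If borrowed from Hibelu 'tedip' after the early changes, it would undergo only the recent ones:
  rule 3 (h-loss): no change (tedip)
  rule 4 (unconditioned shift): tedip → tedif
  ⇒ as a loan: tedif
Hahan 'tedif' matches the loan outcome 'tedif', not the inherited 'tidifo' — it skipped the early Hahan changes, so it was borrowed from Hibelu.

borrowed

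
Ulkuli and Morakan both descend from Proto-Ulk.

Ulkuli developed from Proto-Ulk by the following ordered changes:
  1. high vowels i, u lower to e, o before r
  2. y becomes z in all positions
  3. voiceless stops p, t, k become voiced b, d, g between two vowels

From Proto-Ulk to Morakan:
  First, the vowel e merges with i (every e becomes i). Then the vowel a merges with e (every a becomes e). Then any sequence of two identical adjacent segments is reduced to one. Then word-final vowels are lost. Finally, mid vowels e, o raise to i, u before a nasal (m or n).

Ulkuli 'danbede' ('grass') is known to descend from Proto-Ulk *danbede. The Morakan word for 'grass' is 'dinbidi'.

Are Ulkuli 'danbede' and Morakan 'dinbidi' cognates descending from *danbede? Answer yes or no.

Derive the expected Morakan reflex of *danbede:
Morakan: *danbede
  danbede → danbidi   [vowel merger]
  danbidi → denbidi   [vowel merger]
  denbidi (rule 3 does not apply)
  denbidi → denbid   [apocope]
  denbid → dinbid   [pre-nasal raising]
  giving Morakan dinbid.
The regular Morakan reflex would be 'dinbid', but the attested form is 'dinbidi'. The correspondence is irregular, so they are not cognates (the Morakan form has a different source).

no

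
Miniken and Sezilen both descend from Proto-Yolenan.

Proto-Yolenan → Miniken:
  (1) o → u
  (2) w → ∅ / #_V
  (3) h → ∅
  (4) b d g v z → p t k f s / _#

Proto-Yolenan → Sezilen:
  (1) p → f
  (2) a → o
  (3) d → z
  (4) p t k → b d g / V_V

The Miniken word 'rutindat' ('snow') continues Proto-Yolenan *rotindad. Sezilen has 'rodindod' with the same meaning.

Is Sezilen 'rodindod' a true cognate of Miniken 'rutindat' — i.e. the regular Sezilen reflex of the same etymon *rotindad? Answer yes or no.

Derive the expected Sezilen reflex of *rotindad:
Sezilen: start from *rotindad.
  rule 1: no change — rotindad
  rule 2 (vowel merger): rotindad → rotindod
  rule 3 (unconditioned shift): rotindod → rotinzoz
  rule 4 (intervocalic voicing): rotinzoz → rodinzoz
  ⇒ Sezilen rodinzoz
The regular Sezilen reflex would be 'rodinzoz', but the attested form is 'rodindod'. The correspondence is irregular, so they are not cognates (the Sezilen form has a different source).

no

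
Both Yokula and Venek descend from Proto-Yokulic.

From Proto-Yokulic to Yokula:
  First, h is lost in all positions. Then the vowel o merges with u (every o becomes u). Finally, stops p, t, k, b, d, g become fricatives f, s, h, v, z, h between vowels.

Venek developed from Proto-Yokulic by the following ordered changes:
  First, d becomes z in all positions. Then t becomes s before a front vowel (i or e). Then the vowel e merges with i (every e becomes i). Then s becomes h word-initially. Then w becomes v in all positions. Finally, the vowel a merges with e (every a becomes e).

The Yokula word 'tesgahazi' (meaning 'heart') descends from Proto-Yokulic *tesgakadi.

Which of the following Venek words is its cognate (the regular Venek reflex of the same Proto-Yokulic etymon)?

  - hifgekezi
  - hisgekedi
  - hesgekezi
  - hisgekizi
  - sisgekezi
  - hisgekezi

hisgekezi

Venek: *tesgakadi > tesgakazi > sesgakazi > sisgakazi > hisgakazi > hisgekezi  (by unconditioned shift, palatalisation, vowel merger, debuccalisation, vowel merger)
Only 'hisgekezi' matches the regular Venek development of *tesgakadi.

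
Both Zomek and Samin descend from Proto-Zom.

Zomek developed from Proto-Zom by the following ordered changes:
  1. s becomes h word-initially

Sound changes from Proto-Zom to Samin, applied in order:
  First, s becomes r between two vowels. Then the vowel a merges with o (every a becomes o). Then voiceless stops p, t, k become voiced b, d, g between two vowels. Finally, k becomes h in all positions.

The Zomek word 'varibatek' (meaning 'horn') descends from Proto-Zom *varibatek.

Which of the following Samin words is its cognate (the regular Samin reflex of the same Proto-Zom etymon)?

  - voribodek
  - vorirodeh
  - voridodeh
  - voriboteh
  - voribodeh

Samin: *varibatek
  varibatek (rule 1 does not apply)
  varibatek → voribotek   [vowel merger]
  voribotek → voribodek   [intervocalic voicing]
  voribodek → voribodeh   [unconditioned shift]
  giving Samin voribodeh.
Among the options, 'voribodeh' alone shows every Samin change applied in order.

voribodeh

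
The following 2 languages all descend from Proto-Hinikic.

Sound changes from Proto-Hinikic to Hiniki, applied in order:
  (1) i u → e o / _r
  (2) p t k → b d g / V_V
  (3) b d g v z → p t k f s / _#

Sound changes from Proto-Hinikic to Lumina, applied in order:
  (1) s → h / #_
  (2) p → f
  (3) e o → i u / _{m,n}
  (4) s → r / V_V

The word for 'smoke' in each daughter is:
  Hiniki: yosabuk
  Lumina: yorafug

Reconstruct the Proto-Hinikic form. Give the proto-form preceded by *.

*yosapug

Position 3: Hiniki has s, Lumina has r. Taking the neighbouring segments as reconstructed: Hiniki s can only go back to *s; Lumina r could go back to *s or *r — the one source consistent with every daughter is *s.
Position 7: Hiniki has k, Lumina has g. Lumina preserves g here (none of its changes turn any other segment into g), so the proto-segment is *g.
Continuing position by position gives *yosapug; check it forward:
Hiniki: *yosapug
  yosapug (rule 1 does not apply)
  yosapug → yosabug   [intervocalic voicing]
  yosabug → yosabuk   [final devoicing]
  giving Hiniki yosabuk.
Lumina: *yosapug > yosafug > yorafug  (by unconditioned shift, rhotacism)
No other proto-form is consistent with every reflex, so the reconstruction is *yosapug.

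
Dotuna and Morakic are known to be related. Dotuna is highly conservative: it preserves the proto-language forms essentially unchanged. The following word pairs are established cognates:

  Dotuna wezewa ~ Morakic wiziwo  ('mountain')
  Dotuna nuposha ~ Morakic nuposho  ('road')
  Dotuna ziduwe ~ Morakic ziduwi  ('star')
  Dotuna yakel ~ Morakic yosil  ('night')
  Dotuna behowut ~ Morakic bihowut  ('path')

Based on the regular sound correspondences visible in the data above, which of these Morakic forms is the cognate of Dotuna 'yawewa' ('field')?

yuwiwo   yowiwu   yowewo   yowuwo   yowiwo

yakel ~ yosil — Dotuna a corresponds to Morakic o after a consonant, before a consonant other than r, m, n, p, b, f, v.
wezewa ~ wiziwo, yakel ~ yosil — Dotuna e corresponds to Morakic i after a consonant, before a consonant other than r, m, n, p, b, f, v.
wezewa ~ wiziwo, nuposha ~ nuposho — Dotuna a corresponds to Morakic o word-finally.
Applying these to Dotuna 'yawewa':
  yawewa → yowewa   (a→o after a consonant, before a consonant other than r, m, n, p, b, f, v)
  yowewa → yowiwa   (e→i after a consonant, before a consonant other than r, m, n, p, b, f, v)
  yowiwa → yowiwo   (a→o word-finally)
So the Morakic cognate is 'yowiwo'.

yowiwo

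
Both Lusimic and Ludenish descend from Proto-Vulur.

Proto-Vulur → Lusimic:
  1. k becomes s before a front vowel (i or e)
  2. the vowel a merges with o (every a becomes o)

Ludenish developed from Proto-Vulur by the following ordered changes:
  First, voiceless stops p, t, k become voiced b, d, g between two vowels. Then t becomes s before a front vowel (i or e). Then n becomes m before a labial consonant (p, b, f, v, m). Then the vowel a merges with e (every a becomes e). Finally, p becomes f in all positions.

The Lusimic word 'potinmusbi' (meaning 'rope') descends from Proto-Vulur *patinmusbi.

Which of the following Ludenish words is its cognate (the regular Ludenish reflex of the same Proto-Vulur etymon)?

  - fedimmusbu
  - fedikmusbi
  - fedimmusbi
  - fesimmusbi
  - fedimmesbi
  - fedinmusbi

fedimmusbi

Ludenish: start from *patinmusbi.
  rule 1 (intervocalic voicing): patinmusbi → padinmusbi
  rule 2: no change — padinmusbi
  rule 3 (nasal place assimilation): padinmusbi → padimmusbi
  rule 4 (vowel merger): padimmusbi → pedimmusbi
  rule 5 (unconditioned shift): pedimmusbi → fedimmusbi
  ⇒ Ludenish fedimmusbi
Only 'fedimmusbi' matches the regular Ludenish development of *patinmusbi.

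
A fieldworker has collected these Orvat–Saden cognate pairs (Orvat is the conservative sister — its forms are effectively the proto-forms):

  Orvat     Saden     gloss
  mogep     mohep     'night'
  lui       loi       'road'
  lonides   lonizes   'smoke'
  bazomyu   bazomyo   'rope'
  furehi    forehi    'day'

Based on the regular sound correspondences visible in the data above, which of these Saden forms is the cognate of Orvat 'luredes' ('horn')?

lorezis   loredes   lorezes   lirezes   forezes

furehi ~ forehi — Orvat u corresponds to Saden o after a consonant, before r.
lonides ~ lonizes — Orvat d corresponds to Saden z between vowels (before a front vowel).
Applying these to Orvat 'luredes':
  luredes → loredes   (u→o after a consonant, before r)
  loredes → lorezes   (d→z between vowels (before a front vowel))
So the Saden cognate is 'lorezes'.

lorezes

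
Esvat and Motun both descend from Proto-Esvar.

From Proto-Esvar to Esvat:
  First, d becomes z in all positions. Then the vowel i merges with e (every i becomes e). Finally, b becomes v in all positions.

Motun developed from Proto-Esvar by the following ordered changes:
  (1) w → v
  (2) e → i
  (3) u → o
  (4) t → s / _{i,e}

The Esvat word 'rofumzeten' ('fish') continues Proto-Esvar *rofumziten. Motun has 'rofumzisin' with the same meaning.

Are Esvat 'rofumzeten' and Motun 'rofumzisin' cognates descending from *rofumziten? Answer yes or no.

no

Derive the expected Motun reflex of *rofumziten:
Motun: *rofumziten > rofumzitin > rofomzitin > rofomzisin  (by vowel merger, vowel merger, palatalisation)
The regular Motun reflex would be 'rofomzisin', but the attested form is 'rofumzisin'. The correspondence is irregular, so they are not cognates (the Motun form has a different source).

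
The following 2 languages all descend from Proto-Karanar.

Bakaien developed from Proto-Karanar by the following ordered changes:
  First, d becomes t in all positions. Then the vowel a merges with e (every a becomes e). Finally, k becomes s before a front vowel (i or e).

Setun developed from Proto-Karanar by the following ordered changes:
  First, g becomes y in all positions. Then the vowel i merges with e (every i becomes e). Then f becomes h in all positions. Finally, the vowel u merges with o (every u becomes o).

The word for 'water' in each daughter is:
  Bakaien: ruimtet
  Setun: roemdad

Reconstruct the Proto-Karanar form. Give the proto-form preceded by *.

*ruimdad

Position 7: Bakaien has t, Setun has d. Setun preserves d here (none of its changes turn any other segment into d), so the proto-segment is *d.
Position 5: Bakaien has t, Setun has d. Setun preserves d here (none of its changes turn any other segment into d), so the proto-segment is *d.
This points to *ruimdad. Verify forward in each daughter:
Bakaien: *ruimdad
  ruimdad → ruimtat   [unconditioned shift]
  ruimtat → ruimtet   [vowel merger]
  ruimtet (rule 3 does not apply)
  giving Bakaien ruimtet.
Setun: *ruimdad > ruemdad > roemdad  (by vowel merger, vowel merger)
No other proto-form is consistent with every reflex, so the reconstruction is *ruimdad.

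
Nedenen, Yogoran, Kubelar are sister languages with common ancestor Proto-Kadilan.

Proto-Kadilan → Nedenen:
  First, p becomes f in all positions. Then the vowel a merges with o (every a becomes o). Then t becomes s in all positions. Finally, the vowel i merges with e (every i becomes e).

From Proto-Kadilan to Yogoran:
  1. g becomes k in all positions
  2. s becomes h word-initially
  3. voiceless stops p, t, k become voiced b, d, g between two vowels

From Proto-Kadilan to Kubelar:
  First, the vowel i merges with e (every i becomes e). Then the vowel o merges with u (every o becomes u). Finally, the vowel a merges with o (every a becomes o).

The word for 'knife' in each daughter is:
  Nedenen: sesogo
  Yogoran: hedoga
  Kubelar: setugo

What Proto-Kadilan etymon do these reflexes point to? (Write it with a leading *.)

*setoga

Position 6: Nedenen has o, Yogoran has a, Kubelar has o. Yogoran preserves a here (none of its changes turn any other segment into a), so the proto-segment is *a.
Position 4: Nedenen has o, Yogoran has o, Kubelar has u. Yogoran preserves o here (none of its changes turn any other segment into o), so the proto-segment is *o.
Continuing position by position gives *setoga; check it forward:
Nedenen: start from *setoga.
  rule 1: no change — setoga
  rule 2 (vowel merger): setoga → setogo
  rule 3 (unconditioned shift): setogo → sesogo
  rule 4: no change — sesogo
  ⇒ Nedenen sesogo
Yogoran: *setoga > setoka > hetoka > hedoga  (by unconditioned shift, debuccalisation, intervocalic voicing)
Kubelar: *setoga
  setoga (rule 1 does not apply)
  setoga → setuga   [vowel merger]
  setuga → setugo   [vowel merger]
  giving Kubelar setugo.
Only *setoga yields all of Nedenen sesogo, Yogoran hedoga, Kubelar setugo.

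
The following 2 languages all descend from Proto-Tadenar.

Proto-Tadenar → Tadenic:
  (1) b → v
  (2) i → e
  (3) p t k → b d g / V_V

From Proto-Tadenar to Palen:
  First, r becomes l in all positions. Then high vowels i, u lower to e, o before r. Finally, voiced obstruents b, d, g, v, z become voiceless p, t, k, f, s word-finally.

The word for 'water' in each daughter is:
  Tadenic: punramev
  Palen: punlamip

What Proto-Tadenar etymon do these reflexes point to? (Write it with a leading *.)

*punramib

Position 4: Tadenic has r, Palen has l. Tadenic preserves r here (none of its changes turn any other segment into r), so the proto-segment is *r.
Position 7: Tadenic has e, Palen has i. Palen preserves i here (none of its changes turn any other segment into i), so the proto-segment is *i.
Verify the candidate proto-form against each daughter:
Tadenic: start from *punramib.
  rule 1 (unconditioned shift): punramib → punramiv
  rule 2 (vowel merger): punramiv → punramev
  rule 3: no change — punramev
  ⇒ Tadenic punramev
Palen: *punramib
  punramib → punlamib   [unconditioned shift]
  punlamib (rule 2 does not apply)
  punlamib → punlamip   [final devoicing]
  giving Palen punlamip.
No other proto-form is consistent with every reflex, so the reconstruction is *punramib.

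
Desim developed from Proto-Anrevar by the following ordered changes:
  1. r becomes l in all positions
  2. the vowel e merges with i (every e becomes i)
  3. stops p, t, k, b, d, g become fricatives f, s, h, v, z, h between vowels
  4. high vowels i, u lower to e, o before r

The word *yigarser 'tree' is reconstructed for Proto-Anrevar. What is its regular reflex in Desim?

yihalsil

Desim: *yigarser > yigalsel > yigalsil > yihalsil  (by unconditioned shift, vowel merger, intervocalic lenition)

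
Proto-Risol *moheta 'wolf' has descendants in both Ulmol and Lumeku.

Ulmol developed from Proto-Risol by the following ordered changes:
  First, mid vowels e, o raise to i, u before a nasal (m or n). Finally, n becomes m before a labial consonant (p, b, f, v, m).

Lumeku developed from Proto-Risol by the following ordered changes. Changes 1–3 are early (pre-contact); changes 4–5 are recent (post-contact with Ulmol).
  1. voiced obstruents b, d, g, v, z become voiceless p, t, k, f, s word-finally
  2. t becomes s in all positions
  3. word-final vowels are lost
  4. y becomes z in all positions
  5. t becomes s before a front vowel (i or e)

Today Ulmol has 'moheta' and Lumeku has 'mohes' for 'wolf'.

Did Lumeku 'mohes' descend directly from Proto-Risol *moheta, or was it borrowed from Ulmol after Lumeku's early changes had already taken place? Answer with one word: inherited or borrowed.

inherited

If inherited, *moheta would pass through all of Lumeku's changes:
Lumeku: start from *moheta.
  rule 1: no change — moheta
  rule 2 (unconditioned shift): moheta → mohesa
  rule 3 (apocope): mohesa → mohes
  rule 4: no change — mohes
  rule 5: no change — mohes
  ⇒ Lumeku mohes
If borrowed from Ulmol 'moheta' after the early changes, it would undergo only the recent ones:
  rule 4 (unconditioned shift): no change (moheta)
  rule 5 (palatalisation): no change (moheta)
  ⇒ as a loan: moheta
Lumeku 'mohes' matches the inherited outcome exactly, so it is an inherited cognate, not a loan.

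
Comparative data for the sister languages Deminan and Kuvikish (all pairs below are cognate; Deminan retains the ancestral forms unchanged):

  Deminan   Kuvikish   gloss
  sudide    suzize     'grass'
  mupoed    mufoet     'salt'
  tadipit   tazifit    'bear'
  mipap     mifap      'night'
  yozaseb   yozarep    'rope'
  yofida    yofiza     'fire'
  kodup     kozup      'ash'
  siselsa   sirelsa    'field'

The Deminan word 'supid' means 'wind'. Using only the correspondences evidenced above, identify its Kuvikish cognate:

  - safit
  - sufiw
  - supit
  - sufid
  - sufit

sufit

tadipit ~ tazifit — Deminan p corresponds to Kuvikish f between vowels (before a front vowel).
mupoed ~ mufoet — Deminan d corresponds to Kuvikish t word-finally.
Applying these to Deminan 'supid':
  supid → sufid   (p→f between vowels (before a front vowel))
  sufid → sufit   (d→t word-finally)
So the Kuvikish cognate is 'sufit'.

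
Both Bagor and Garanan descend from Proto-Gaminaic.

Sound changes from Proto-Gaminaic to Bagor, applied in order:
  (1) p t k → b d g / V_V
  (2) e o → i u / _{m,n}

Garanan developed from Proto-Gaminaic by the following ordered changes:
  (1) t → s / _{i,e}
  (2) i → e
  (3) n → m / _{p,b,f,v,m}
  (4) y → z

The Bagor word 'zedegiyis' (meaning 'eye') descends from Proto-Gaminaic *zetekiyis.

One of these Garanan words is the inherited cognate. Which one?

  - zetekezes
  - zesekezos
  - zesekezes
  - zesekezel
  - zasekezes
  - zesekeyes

Garanan: *zetekiyis > zesekiyis > zesekeyes > zesekezes  (by palatalisation, vowel merger, unconditioned shift)

zesekezes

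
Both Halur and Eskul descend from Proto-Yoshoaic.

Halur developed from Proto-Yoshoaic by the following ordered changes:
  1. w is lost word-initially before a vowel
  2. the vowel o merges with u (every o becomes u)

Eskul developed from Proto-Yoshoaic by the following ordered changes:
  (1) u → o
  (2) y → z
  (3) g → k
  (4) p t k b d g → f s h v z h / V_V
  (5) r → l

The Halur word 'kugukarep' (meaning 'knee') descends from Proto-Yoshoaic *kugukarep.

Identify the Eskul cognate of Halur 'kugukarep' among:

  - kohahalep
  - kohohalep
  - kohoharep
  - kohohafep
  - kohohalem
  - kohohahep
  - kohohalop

kohohalep

Eskul: start from *kugukarep.
  rule 1 (vowel merger): kugukarep → kogokarep
  rule 2: no change — kogokarep
  rule 3 (unconditioned shift): kogokarep → kokokarep
  rule 4 (intervocalic lenition): kokokarep → kohoharep
  rule 5 (unconditioned shift): kohoharep → kohohalep
  ⇒ Eskul kohohalep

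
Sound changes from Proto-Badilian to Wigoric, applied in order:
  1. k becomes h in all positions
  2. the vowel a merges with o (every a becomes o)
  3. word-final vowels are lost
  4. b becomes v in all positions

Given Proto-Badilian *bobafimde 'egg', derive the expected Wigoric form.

Wigoric: *bobafimde
  bobafimde (rule 1 does not apply)
  bobafimde → bobofimde   [vowel merger]
  bobofimde → bobofimd   [apocope]
  bobofimd → vovofimd   [unconditioned shift]
  giving Wigoric vovofimd.

vovofimd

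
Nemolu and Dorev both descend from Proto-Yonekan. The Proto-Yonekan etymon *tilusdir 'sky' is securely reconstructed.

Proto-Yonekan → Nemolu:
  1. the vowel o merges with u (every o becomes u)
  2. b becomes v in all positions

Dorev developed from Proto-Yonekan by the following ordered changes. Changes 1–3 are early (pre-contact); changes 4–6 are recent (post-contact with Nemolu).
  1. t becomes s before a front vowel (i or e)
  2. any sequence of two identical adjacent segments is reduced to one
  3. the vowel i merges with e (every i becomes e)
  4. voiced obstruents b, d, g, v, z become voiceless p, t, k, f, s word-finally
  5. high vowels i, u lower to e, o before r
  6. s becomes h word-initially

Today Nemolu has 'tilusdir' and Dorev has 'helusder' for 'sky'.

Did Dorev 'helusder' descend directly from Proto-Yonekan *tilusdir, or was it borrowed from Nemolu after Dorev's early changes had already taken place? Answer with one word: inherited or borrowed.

inherited

If inherited, *tilusdir would pass through all of Dorev's changes:
Dorev: start from *tilusdir.
  rule 1 (palatalisation): tilusdir → silusdir
  rule 2: no change — silusdir
  rule 3 (vowel merger): silusdir → selusder
  rule 4: no change — selusder
  rule 5: no change — selusder
  rule 6 (debuccalisation): selusder → helusder
  ⇒ Dorev helusder
If borrowed from Nemolu 'tilusdir' after the early changes, it would undergo only the recent ones:
  rule 4 (final devoicing): no change (tilusdir)
  rule 5 (pre-rhotic lowering): tilusdir → tilusder
  rule 6 (debuccalisation): no change (tilusder)
  ⇒ as a loan: tilusder
Dorev 'helusder' matches the inherited outcome exactly, so it is an inherited cognate, not a loan.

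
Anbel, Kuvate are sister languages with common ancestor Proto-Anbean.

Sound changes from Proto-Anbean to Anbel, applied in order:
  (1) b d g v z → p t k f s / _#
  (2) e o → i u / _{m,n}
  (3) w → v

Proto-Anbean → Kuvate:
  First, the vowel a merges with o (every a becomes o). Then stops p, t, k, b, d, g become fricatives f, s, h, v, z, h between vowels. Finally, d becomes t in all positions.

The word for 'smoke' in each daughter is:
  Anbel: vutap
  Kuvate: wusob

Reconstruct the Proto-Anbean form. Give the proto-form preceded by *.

*wutab

Position 3: Anbel has t, Kuvate has s. Taking the neighbouring segments as reconstructed: Anbel t can only go back to *t; Kuvate s could go back to *t or *s — the one source consistent with every daughter is *t.
Position 4: Anbel has a, Kuvate has o. Anbel preserves a here (none of its changes turn any other segment into a), so the proto-segment is *a.
Verify the candidate proto-form against each daughter:
Anbel: start from *wutab.
  rule 1 (final devoicing): wutab → wutap
  rule 2: no change — wutap
  rule 3 (unconditioned shift): wutap → vutap
  ⇒ Anbel vutap
Kuvate: *wutab
  wutab → wutob   [vowel merger]
  wutob → wusob   [intervocalic lenition]
  wusob (rule 3 does not apply)
  giving Kuvate wusob.
No other proto-form is consistent with every reflex, so the reconstruction is *wutab.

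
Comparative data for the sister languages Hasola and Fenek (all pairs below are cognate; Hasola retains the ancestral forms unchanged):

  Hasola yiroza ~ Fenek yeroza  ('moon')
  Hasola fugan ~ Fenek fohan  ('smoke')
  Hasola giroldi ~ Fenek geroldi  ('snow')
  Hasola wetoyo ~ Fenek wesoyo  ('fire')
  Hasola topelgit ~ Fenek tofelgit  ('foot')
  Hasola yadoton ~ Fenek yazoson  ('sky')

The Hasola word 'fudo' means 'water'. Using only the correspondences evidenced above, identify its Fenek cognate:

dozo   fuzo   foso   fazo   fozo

fozo

fugan ~ fohan — Hasola u corresponds to Fenek o after a consonant, before a consonant other than r, m, n, p, b, f, v.
yadoton ~ yazoson — Hasola d corresponds to Fenek z between vowels (before a back vowel).
Applying these to Hasola 'fudo':
  fudo → fodo   (u→o after a consonant, before a consonant other than r, m, n, p, b, f, v)
  fodo → fozo   (d→z between vowels (before a back vowel))
So the Fenek cognate is 'fozo'.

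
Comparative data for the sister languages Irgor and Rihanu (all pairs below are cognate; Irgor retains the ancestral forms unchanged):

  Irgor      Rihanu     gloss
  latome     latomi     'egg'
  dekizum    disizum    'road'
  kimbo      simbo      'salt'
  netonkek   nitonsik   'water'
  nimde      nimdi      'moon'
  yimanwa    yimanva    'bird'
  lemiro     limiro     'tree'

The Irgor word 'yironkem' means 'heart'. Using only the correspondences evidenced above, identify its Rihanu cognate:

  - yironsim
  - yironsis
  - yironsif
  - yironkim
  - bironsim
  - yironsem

yironsim

netonkek ~ nitonsik — Irgor k corresponds to Rihanu s after a consonant, before a front vowel.
lemiro ~ limiro — Irgor e corresponds to Rihanu i after a consonant, before a nasal.
Applying these to Irgor 'yironkem':
  yironkem → yironsem   (k→s after a consonant, before a front vowel)
  yironsem → yironsim   (e→i after a consonant, before a nasal)
So the Rihanu cognate is 'yironsim'.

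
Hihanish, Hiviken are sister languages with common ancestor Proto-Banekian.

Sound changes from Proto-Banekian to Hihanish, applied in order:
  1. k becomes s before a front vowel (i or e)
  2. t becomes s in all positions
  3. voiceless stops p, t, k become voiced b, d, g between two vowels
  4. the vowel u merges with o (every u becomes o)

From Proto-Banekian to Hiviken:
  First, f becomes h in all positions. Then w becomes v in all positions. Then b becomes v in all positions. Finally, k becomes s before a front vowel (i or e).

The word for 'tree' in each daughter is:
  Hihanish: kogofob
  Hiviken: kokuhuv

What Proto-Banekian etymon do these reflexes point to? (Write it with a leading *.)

*kokufub

Position 4: Hihanish has o, Hiviken has u. Hiviken preserves u here (none of its changes turn any other segment into u), so the proto-segment is *u.
Position 6: Hihanish has o, Hiviken has u. Hiviken preserves u here (none of its changes turn any other segment into u), so the proto-segment is *u.
Position 7: Hihanish has b, Hiviken has v. Taking the neighbouring segments as reconstructed: Hihanish b can only go back to *b; Hiviken v could go back to *b or *v or *w — the one source consistent with every daughter is *b.
Continuing position by position gives *kokufub; check it forward:
Hihanish: *kokufub > kogufub > kogofob  (by intervocalic voicing, vowel merger)
Hiviken: start from *kokufub.
  rule 1 (unconditioned shift): kokufub → kokuhub
  rule 2: no change — kokuhub
  rule 3 (unconditioned shift): kokuhub → kokuhuv
  rule 4: no change — kokuhuv
  ⇒ Hiviken kokuhuv
Only *kokufub yields all of Hihanish kogofob, Hiviken kokuhuv.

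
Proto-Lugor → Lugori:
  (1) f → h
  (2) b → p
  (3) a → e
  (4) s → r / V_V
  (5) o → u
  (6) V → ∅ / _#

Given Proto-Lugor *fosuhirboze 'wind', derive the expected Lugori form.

huruhirpuz

Lugori: start from *fosuhirboze.
  rule 1 (unconditioned shift): fosuhirboze → hosuhirboze
  rule 2 (unconditioned shift): hosuhirboze → hosuhirpoze
  rule 3: no change — hosuhirpoze
  rule 4 (rhotacism): hosuhirpoze → horuhirpoze
  rule 5 (vowel merger): horuhirpoze → huruhirpuze
  rule 6 (apocope): huruhirpuze → huruhirpuz
  ⇒ Lugori huruhirpuz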